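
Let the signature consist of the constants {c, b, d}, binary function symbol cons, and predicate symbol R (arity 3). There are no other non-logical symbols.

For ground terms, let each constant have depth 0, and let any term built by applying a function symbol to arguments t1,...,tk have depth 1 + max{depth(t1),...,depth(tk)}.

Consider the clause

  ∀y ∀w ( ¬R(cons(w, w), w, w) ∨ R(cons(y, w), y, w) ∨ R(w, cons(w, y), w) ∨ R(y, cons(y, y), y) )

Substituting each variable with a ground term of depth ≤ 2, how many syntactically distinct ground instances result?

Ground terms of depth ≤ 2:
  Count level by level. With function symbols cons/2, the terms of depth ≤ k are the 3 constants together with each function applied to depth-≤(k−1) tuples, so N_k = 3 + N_{k-1}^2.
  N_0 = 3
  N_1 = 3 + 3^2 = 12
  N_2 = 3 + 12^2 = 147
So there are 147 ground terms available for substitution.
The body mentions every one of the 2 quantified variables; since ground terms form a free algebra, no two substitutions collapse to the same formula.
Number of ground instances = 147^2 = 21609.

21609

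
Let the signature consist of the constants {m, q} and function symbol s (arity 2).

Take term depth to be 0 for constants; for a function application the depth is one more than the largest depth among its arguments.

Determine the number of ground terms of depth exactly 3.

1408

Write N_k for the number of ground terms of depth ≤ k. A term of depth ≤ k is either a constant or a function symbol applied to arguments of depth ≤ k−1, so N_k = 2 + N_{k-1}^2.
N_0 = 2
N_1 = 2 + 2^2 = 6
N_2 = 2 + 6^2 = 38
N_3 = 2 + 38^2 = 1446
Terms of depth exactly 3: N_3 − N_2 = 1446 − 38 = 1408.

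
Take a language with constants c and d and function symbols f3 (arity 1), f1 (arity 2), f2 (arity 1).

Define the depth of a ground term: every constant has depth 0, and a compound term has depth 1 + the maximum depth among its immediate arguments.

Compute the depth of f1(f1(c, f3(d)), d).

depth(f3(d)) = 1 + depth(d) = 1 + 0 = 1
depth(f1(c, f3(d))) = 1 + max(0, 1) = 2
depth(f1(f1(c, f3(d)), d)) = 1 + max(2, 0) = 3

3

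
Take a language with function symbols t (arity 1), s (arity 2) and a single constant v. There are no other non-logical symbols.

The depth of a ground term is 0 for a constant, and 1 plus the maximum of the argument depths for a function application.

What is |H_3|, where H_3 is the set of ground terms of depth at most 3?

183

Count level by level. With function symbols t/1, s/2, the terms of depth ≤ k are the 1 constant together with each function applied to depth-≤(k−1) tuples, so N_k = 1 + N_{k-1} + N_{k-1}^2.
N_0 = 1
N_1 = 1 + 1 + 1^2 = 3
N_2 = 1 + 3 + 3^2 = 13
N_3 = 1 + 13 + 13^2 = 183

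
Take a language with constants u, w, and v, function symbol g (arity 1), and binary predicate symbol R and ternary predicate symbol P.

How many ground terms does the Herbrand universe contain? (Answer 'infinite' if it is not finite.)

infinite

The signature has at least one function symbol (g, arity 1) and at least one constant (u).
Iterating g gives infinitely many distinct ground terms: u, g(u), g(g(u)), ...
So the Herbrand universe is infinite.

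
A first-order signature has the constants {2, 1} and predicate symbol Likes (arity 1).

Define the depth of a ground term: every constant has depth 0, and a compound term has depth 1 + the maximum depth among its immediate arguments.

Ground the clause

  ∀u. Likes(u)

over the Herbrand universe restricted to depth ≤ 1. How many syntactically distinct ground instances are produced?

Ground terms of depth ≤ 1:
  With no function symbols every ground term is a constant, so there are exactly 2 ground terms at every depth bound.
  N_0 = 2
  N_1 = 2
  Explicitly: 2, 1.
So there are 2 ground terms available for substitution.
The clause has 1 distinct variable (u), which appears in the body. In the free term algebra distinct substitutions yield syntactically distinct ground instances.
Number of ground instances = 2.

2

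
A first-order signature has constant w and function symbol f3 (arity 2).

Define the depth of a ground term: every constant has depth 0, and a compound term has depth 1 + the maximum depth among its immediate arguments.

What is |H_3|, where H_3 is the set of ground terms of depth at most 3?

Let N_k = |{terms of depth ≤ k}|. Then N_0 = 1 and N_k = 1 + N_{k-1}^2 for k ≥ 1 (one summand per function symbol, arity giving the exponent).
N_0 = 1
N_1 = 1 + 1^2 = 2
N_2 = 1 + 2^2 = 5
N_3 = 1 + 5^2 = 26

26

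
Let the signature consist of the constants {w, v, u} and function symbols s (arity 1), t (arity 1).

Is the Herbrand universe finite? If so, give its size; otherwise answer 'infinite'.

The signature has at least one function symbol (s, arity 1) and at least one constant (w).
Iterating s gives infinitely many distinct ground terms: w, s(w), s(s(w)), ...
So the Herbrand universe is infinite.

infinite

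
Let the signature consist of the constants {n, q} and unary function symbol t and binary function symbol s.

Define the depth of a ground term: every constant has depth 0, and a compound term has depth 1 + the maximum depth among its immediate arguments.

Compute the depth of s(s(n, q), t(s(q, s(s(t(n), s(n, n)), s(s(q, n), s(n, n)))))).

depth(s(n, q)) = 1 + max(0, 0) = 1
depth(t(n)) = 1 + depth(n) = 1 + 0 = 1
depth(s(n, n)) = 1 + max(0, 0) = 1
depth(s(t(n), s(n, n))) = 1 + max(1, 1) = 2
depth(s(q, n)) = 1 + max(0, 0) = 1
depth(s(s(q, n), s(n, n))) = 1 + max(1, 1) = 2
depth(s(s(t(n), s(n, n)), s(s(q, n), s(n, n)))) = 1 + max(2, 2) = 3
depth(s(q, s(s(t(n), s(n, n)), s(s(q, n), s(n, n))))) = 1 + max(0, 3) = 4
depth(t(s(q, s(s(t(n), s(n, n)), s(s(q, n), s(n, n)))))) = 1 + depth(s(q, s(s(t(n), s(n, n)), s(s(q, n), s(n, n))))) = 1 + 4 = 5
depth(s(s(n, q), t(s(q, s(s(t(n), s(n, n)), s(s(q, n), s(n, n))))))) = 1 + max(1, 5) = 6

6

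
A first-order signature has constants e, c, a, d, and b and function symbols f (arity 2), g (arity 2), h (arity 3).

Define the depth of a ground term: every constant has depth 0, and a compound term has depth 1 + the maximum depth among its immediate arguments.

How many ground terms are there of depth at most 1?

180

Write N_k for the number of ground terms of depth ≤ k. A term of depth ≤ k is either a constant or a function symbol applied to arguments of depth ≤ k−1, so N_k = 5 + N_{k-1}^2 + N_{k-1}^2 + N_{k-1}^3.
N_0 = 5
N_1 = 5 + 5^2 + 5^2 + 5^3 = 180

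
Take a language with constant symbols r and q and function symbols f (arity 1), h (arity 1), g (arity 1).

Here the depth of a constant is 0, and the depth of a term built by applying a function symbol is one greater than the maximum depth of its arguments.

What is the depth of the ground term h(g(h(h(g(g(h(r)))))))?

7

depth(h(r)) = 1 + depth(r) = 1 + 0 = 1
depth(g(h(r))) = 1 + depth(h(r)) = 1 + 1 = 2
depth(g(g(h(r)))) = 1 + depth(g(h(r))) = 1 + 2 = 3
depth(h(g(g(h(r))))) = 1 + depth(g(g(h(r)))) = 1 + 3 = 4
depth(h(h(g(g(h(r)))))) = 1 + depth(h(g(g(h(r))))) = 1 + 4 = 5
depth(g(h(h(g(g(h(r))))))) = 1 + depth(h(h(g(g(h(r)))))) = 1 + 5 = 6
depth(h(g(h(h(g(g(h(r)))))))) = 1 + depth(g(h(h(g(g(h(r))))))) = 1 + 6 = 7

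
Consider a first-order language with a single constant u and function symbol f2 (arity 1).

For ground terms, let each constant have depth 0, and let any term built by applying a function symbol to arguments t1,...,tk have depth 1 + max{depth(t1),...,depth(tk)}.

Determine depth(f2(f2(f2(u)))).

3

depth(f2(u)) = 1 + depth(u) = 1 + 0 = 1
depth(f2(f2(u))) = 1 + depth(f2(u)) = 1 + 1 = 2
depth(f2(f2(f2(u)))) = 1 + depth(f2(f2(u))) = 1 + 2 = 3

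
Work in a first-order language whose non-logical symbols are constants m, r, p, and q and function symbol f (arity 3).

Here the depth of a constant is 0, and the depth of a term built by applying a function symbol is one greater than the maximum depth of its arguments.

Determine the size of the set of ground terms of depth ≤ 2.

Let N_k count ground terms of depth at most k. Each non-constant term of depth ≤ k is some function symbol applied to depth-≤(k−1) arguments, giving N_k = 4 + N_{k-1}^3.
N_0 = 4
N_1 = 4 + 4^3 = 68
N_2 = 4 + 68^3 = 314436

314436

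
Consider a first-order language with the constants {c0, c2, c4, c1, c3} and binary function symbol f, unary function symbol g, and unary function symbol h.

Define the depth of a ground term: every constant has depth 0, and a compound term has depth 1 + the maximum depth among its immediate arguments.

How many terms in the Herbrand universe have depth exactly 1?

35

If N_k denotes the number of depth-≤k ground terms, the 5 constants give N_0 = 5, and each function symbol of arity r contributes N_{k-1}^r new terms at level k: N_k = 5 + N_{k-1}^2 + N_{k-1} + N_{k-1}.
N_0 = 5
N_1 = 5 + 5^2 + 5 + 5 = 40
Terms of depth exactly 1: N_1 − N_0 = 40 − 5 = 35.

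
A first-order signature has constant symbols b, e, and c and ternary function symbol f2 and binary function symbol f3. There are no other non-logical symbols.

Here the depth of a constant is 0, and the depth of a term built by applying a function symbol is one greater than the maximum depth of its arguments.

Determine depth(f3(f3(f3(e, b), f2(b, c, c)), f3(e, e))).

depth(f3(e, b)) = 1 + max(0, 0) = 1
depth(f2(b, c, c)) = 1 + max(0, 0, 0) = 1
depth(f3(f3(e, b), f2(b, c, c))) = 1 + max(1, 1) = 2
depth(f3(e, e)) = 1 + max(0, 0) = 1
depth(f3(f3(f3(e, b), f2(b, c, c)), f3(e, e))) = 1 + max(2, 1) = 3

3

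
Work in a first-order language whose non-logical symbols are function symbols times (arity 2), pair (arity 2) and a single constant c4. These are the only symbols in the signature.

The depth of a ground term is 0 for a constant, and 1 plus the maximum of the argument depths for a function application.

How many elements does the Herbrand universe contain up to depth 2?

19

Let N_k count ground terms of depth at most k. Each non-constant term of depth ≤ k is some function symbol applied to depth-≤(k−1) arguments, giving N_k = 1 + N_{k-1}^2 + N_{k-1}^2.
N_0 = 1
N_1 = 1 + 1^2 + 1^2 = 3
N_2 = 1 + 3^2 + 3^2 = 19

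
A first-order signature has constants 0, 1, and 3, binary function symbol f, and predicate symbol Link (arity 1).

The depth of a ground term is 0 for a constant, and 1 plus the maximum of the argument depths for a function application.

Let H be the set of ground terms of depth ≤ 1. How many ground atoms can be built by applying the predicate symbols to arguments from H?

12

First count ground terms of depth ≤ 1.
Write N_k for the number of ground terms of depth ≤ k. A term of depth ≤ k is either a constant or a function symbol applied to arguments of depth ≤ k−1, so N_k = 3 + N_{k-1}^2.
N_0 = 3
N_1 = 3 + 3^2 = 12
Explicitly: 0, 1, 3, f(0, 0), f(0, 1), f(0, 3), f(1, 0), f(1, 1), f(1, 3), f(3, 0), f(3, 1), f(3, 3).
So |H| = 12.
For each predicate symbol, the number of ground atoms is |H| raised to its arity; summing:
  Link: 12
Total ground atoms: 12.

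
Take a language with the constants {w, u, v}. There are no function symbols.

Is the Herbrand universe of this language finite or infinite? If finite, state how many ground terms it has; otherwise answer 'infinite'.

3

There are no function symbols, so every ground term is one of the 3 constants.
The Herbrand universe is {w, u, v}, which is finite with 3 elements.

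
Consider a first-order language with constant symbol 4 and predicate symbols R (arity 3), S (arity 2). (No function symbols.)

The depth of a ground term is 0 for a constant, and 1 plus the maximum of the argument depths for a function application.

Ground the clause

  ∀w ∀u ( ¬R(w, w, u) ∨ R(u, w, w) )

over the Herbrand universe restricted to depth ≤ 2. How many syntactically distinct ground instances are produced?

1

Ground terms of depth ≤ 2:
  With no function symbols every ground term is a constant, so there is exactly 1 ground term at every depth bound.
  N_0 = 1
  N_1 = 1
  N_2 = 1
So there is exactly 1 ground term available for substitution.
There are 2 variables to instantiate (w, u), each occurring in at least one literal, so different choices give different ground instances.
Number of ground instances = 1^2 = 1.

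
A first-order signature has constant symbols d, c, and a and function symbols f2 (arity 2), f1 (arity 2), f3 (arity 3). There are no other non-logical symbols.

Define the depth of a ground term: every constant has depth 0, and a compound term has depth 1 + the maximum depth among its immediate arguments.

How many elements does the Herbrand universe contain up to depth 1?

48

If N_k denotes the number of depth-≤k ground terms, the 3 constants give N_0 = 3, and each function symbol of arity r contributes N_{k-1}^r new terms at level k: N_k = 3 + N_{k-1}^2 + N_{k-1}^2 + N_{k-1}^3.
N_0 = 3
N_1 = 3 + 3^2 + 3^2 + 3^3 = 48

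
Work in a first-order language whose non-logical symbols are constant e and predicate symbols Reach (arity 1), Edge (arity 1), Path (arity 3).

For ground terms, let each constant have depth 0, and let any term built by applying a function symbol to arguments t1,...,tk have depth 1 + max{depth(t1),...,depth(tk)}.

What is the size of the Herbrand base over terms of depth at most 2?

3

First count ground terms of depth ≤ 2.
With no function symbols every ground term is a constant, so there is exactly 1 ground term at every depth bound.
N_0 = 1
N_1 = 1
N_2 = 1
Explicitly: e.
So |H| = 1.
A ground atom is a predicate applied to a tuple of terms from H, so the count is the sum over predicates of |H|^arity:
  Reach: 1;  Edge: 1;  Path: 1^3 = 1
Total ground atoms: 1 + 1 + 1 = 3.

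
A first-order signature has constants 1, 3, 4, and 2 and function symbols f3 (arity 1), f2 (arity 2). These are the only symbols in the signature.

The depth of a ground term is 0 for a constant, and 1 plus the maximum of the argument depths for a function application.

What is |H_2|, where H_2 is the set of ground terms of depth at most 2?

Write N_k for the number of ground terms of depth ≤ k. A term of depth ≤ k is either a constant or a function symbol applied to arguments of depth ≤ k−1, so N_k = 4 + N_{k-1} + N_{k-1}^2.
N_0 = 4
N_1 = 4 + 4 + 4^2 = 24
N_2 = 4 + 24 + 24^2 = 604

604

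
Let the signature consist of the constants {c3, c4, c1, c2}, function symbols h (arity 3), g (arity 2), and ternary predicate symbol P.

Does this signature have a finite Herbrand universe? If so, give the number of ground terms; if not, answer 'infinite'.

The signature has at least one function symbol (h, arity 3) and at least one constant (c3).
Iterating h gives infinitely many distinct ground terms: c3, h(c3, c3, c3), h(h(c3, c3, c3), h(c3, c3, c3), h(c3, c3, c3)), ...
So the Herbrand universe is infinite.

infinite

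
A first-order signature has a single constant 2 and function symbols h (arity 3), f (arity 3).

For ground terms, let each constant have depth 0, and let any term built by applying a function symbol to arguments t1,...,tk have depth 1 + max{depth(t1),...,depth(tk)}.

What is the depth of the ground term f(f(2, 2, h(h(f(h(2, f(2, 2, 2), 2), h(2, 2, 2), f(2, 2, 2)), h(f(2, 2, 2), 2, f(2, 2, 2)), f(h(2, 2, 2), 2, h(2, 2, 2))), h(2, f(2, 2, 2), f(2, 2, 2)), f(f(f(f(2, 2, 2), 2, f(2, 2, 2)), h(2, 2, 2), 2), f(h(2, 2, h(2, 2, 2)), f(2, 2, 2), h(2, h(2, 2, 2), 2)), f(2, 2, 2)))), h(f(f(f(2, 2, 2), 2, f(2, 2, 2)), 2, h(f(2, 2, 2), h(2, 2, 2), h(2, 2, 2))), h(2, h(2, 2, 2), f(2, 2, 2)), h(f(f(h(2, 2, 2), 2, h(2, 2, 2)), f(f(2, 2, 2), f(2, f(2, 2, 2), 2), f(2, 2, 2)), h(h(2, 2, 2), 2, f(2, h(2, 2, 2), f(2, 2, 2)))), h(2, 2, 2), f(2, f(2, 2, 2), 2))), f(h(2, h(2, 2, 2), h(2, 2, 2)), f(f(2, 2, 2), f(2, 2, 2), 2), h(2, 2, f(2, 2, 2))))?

7

depth(f(2, 2, 2)) = 1 + max(0, 0, 0) = 1
depth(h(2, f(2, 2, 2), 2)) = 1 + max(0, 1, 0) = 2
depth(h(2, 2, 2)) = 1 + max(0, 0, 0) = 1
depth(f(h(2, f(2, 2, 2), 2), h(2, 2, 2), f(2, 2, 2))) = 1 + max(2, 1, 1) = 3
depth(h(f(2, 2, 2), 2, f(2, 2, 2))) = 1 + max(1, 0, 1) = 2
depth(f(h(2, 2, 2), 2, h(2, 2, 2))) = 1 + max(1, 0, 1) = 2
depth(h(f(h(2, f(2, 2, 2), 2), h(2, 2, 2), f(2, 2, 2)), h(f(2, 2, 2), 2, f(2, 2, 2)), f(h(2, 2, 2), 2, h(2, 2, 2)))) = 1 + max(3, 2, 2) = 4
depth(h(2, f(2, 2, 2), f(2, 2, 2))) = 1 + max(0, 1, 1) = 2
depth(f(f(2, 2, 2), 2, f(2, 2, 2))) = 1 + max(1, 0, 1) = 2
depth(f(f(f(2, 2, 2), 2, f(2, 2, 2)), h(2, 2, 2), 2)) = 1 + max(2, 1, 0) = 3
depth(h(2, 2, h(2, 2, 2))) = 1 + max(0, 0, 1) = 2
depth(h(2, h(2, 2, 2), 2)) = 1 + max(0, 1, 0) = 2
depth(f(h(2, 2, h(2, 2, 2)), f(2, 2, 2), h(2, h(2, 2, 2), 2))) = 1 + max(2, 1, 2) = 3
depth(f(f(f(f(2, 2, 2), 2, f(2, 2, 2)), h(2, 2, 2), 2), f(h(2, 2, h(2, 2, 2)), f(2, 2, 2), h(2, h(2, 2, 2), 2)), f(2, 2, 2))) = 1 + max(3, 3, 1) = 4
depth(h(h(f(h(2, f(2, 2, 2), 2), h(2, 2, 2), f(2, 2, 2)), h(f(2, 2, 2), 2, f(2, 2, 2)), f(h(2, 2, 2), 2, h(2, 2, 2))), h(2, f(2, 2, 2), f(2, 2, 2)), f(f(f(f(2, 2, 2), 2, f(2, 2, 2)), h(2, 2, 2), 2), f(h(2, 2, h(2, 2, 2)), f(2, 2, 2), h(2, h(2, 2, 2), 2)), f(2, 2, 2)))) = 1 + max(4, 2, 4) = 5
depth(f(2, 2, h(h(f(h(2, f(2, 2, 2), 2), h(2, 2, 2), f(2, 2, 2)), h(f(2, 2, 2), 2, f(2, 2, 2)), f(h(2, 2, 2), 2, h(2, 2, 2))), h(2, f(2, 2, 2), f(2, 2, 2)), f(f(f(f(2, 2, 2), 2, f(2, 2, 2)), h(2, 2, 2), 2), f(h(2, 2, h(2, 2, 2)), f(2, 2, 2), h(2, h(2, 2, 2), 2)), f(2, 2, 2))))) = 1 + max(0, 0, 5) = 6
depth(h(f(2, 2, 2), h(2, 2, 2), h(2, 2, 2))) = 1 + max(1, 1, 1) = 2
depth(f(f(f(2, 2, 2), 2, f(2, 2, 2)), 2, h(f(2, 2, 2), h(2, 2, 2), h(2, 2, 2)))) = 1 + max(2, 0, 2) = 3
depth(h(2, h(2, 2, 2), f(2, 2, 2))) = 1 + max(0, 1, 1) = 2
depth(f(2, f(2, 2, 2), 2)) = 1 + max(0, 1, 0) = 2
depth(f(f(2, 2, 2), f(2, f(2, 2, 2), 2), f(2, 2, 2))) = 1 + max(1, 2, 1) = 3
depth(f(2, h(2, 2, 2), f(2, 2, 2))) = 1 + max(0, 1, 1) = 2
depth(h(h(2, 2, 2), 2, f(2, h(2, 2, 2), f(2, 2, 2)))) = 1 + max(1, 0, 2) = 3
depth(f(f(h(2, 2, 2), 2, h(2, 2, 2)), f(f(2, 2, 2), f(2, f(2, 2, 2), 2), f(2, 2, 2)), h(h(2, 2, 2), 2, f(2, h(2, 2, 2), f(2, 2, 2))))) = 1 + max(2, 3, 3) = 4
depth(h(f(f(h(2, 2, 2), 2, h(2, 2, 2)), f(f(2, 2, 2), f(2, f(2, 2, 2), 2), f(2, 2, 2)), h(h(2, 2, 2), 2, f(2, h(2, 2, 2), f(2, 2, 2)))), h(2, 2, 2), f(2, f(2, 2, 2), 2))) = 1 + max(4, 1, 2) = 5
depth(h(f(f(f(2, 2, 2), 2, f(2, 2, 2)), 2, h(f(2, 2, 2), h(2, 2, 2), h(2, 2, 2))), h(2, h(2, 2, 2), f(2, 2, 2)), h(f(f(h(2, 2, 2), 2, h(2, 2, 2)), f(f(2, 2, 2), f(2, f(2, 2, 2), 2), f(2, 2, 2)), h(h(2, 2, 2), 2, f(2, h(2, 2, 2), f(2, 2, 2)))), h(2, 2, 2), f(2, f(2, 2, 2), 2)))) = 1 + max(3, 2, 5) = 6
depth(h(2, h(2, 2, 2), h(2, 2, 2))) = 1 + max(0, 1, 1) = 2
depth(f(f(2, 2, 2), f(2, 2, 2), 2)) = 1 + max(1, 1, 0) = 2
depth(h(2, 2, f(2, 2, 2))) = 1 + max(0, 0, 1) = 2
depth(f(h(2, h(2, 2, 2), h(2, 2, 2)), f(f(2, 2, 2), f(2, 2, 2), 2), h(2, 2, f(2, 2, 2)))) = 1 + max(2, 2, 2) = 3
depth(f(f(2, 2, h(h(f(h(2, f(2, 2, 2), 2), h(2, 2, 2), f(2, 2, 2)), h(f(2, 2, 2), 2, f(2, 2, 2)), f(h(2, 2, 2), 2, h(2, 2, 2))), h(2, f(2, 2, 2), f(2, 2, 2)), f(f(f(f(2, 2, 2), 2, f(2, 2, 2)), h(2, 2, 2), 2), f(h(2, 2, h(2, 2, 2)), f(2, 2, 2), h(2, h(2, 2, 2), 2)), f(2, 2, 2)))), h(f(f(f(2, 2, 2), 2, f(2, 2, 2)), 2, h(f(2, 2, 2), h(2, 2, 2), h(2, 2, 2))), h(2, h(2, 2, 2), f(2, 2, 2)), h(f(f(h(2, 2, 2), 2, h(2, 2, 2)), f(f(2, 2, 2), f(2, f(2, 2, 2), 2), f(2, 2, 2)), h(h(2, 2, 2), 2, f(2, h(2, 2, 2), f(2, 2, 2)))), h(2, 2, 2), f(2, f(2, 2, 2), 2))), f(h(2, h(2, 2, 2), h(2, 2, 2)), f(f(2, 2, 2), f(2, 2, 2), 2), h(2, 2, f(2, 2, 2))))) = 1 + max(6, 6, 3) = 7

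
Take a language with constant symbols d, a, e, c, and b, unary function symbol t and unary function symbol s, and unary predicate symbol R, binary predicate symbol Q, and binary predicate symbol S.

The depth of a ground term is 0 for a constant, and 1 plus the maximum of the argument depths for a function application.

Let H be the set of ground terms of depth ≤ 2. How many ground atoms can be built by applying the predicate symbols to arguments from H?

2485

First count ground terms of depth ≤ 2.
Let N_k count ground terms of depth at most k. Each non-constant term of depth ≤ k is some function symbol applied to depth-≤(k−1) arguments, giving N_k = 5 + N_{k-1} + N_{k-1}.
N_0 = 5
N_1 = 5 + 5 + 5 = 15
N_2 = 5 + 15 + 15 = 35
So |H| = 35.
A ground atom is a predicate applied to a tuple of terms from H, so the count is the sum over predicates of |H|^arity:
  R: 35;  Q: 35^2 = 1225;  S: 35^2 = 1225
Total ground atoms: 35 + 1225 + 1225 = 2485.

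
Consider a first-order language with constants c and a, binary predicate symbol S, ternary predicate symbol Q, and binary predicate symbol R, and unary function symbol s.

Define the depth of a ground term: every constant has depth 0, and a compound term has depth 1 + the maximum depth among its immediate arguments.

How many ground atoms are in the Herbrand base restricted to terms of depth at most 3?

640

First count ground terms of depth ≤ 3.
Let N_k count ground terms of depth at most k. Each non-constant term of depth ≤ k is some function symbol applied to depth-≤(k−1) arguments, giving N_k = 2 + N_{k-1}.
N_0 = 2
N_1 = 2 + 2 = 4
N_2 = 2 + 4 = 6
N_3 = 2 + 6 = 8
So |H| = 8.
A ground atom is a predicate applied to a tuple of terms from H, so the count is the sum over predicates of |H|^arity:
  S: 8^2 = 64;  Q: 8^3 = 512;  R: 8^2 = 64
Total ground atoms: 64 + 512 + 64 = 640.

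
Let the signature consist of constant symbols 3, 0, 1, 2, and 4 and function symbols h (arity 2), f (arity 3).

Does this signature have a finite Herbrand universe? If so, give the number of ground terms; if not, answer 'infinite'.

The signature has at least one function symbol (h, arity 2) and at least one constant (3).
Iterating h gives infinitely many distinct ground terms: 3, h(3, 3), h(h(3, 3), h(3, 3)), ...
So the Herbrand universe is infinite.

infinite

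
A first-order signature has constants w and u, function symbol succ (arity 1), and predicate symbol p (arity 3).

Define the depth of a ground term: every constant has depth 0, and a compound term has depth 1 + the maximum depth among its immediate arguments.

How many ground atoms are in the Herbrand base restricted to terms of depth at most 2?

216

First count ground terms of depth ≤ 2.
If N_k denotes the number of depth-≤k ground terms, the 2 constants give N_0 = 2, and each function symbol of arity r contributes N_{k-1}^r new terms at level k: N_k = 2 + N_{k-1}.
N_0 = 2
N_1 = 2 + 2 = 4
N_2 = 2 + 4 = 6
Explicitly: w, u, succ(w), succ(u), succ(succ(w)), succ(succ(u)).
So |H| = 6.
For each predicate symbol, the number of ground atoms is |H| raised to its arity; summing:
  p: 6^3 = 216
Total ground atoms: 216.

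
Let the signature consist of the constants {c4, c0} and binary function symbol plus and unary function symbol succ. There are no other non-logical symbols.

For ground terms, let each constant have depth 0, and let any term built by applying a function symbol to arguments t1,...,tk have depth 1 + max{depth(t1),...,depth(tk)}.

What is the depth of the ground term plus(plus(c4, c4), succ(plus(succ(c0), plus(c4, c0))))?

depth(plus(c4, c4)) = 1 + max(0, 0) = 1
depth(succ(c0)) = 1 + depth(c0) = 1 + 0 = 1
depth(plus(c4, c0)) = 1 + max(0, 0) = 1
depth(plus(succ(c0), plus(c4, c0))) = 1 + max(1, 1) = 2
depth(succ(plus(succ(c0), plus(c4, c0)))) = 1 + depth(plus(succ(c0), plus(c4, c0))) = 1 + 2 = 3
depth(plus(plus(c4, c4), succ(plus(succ(c0), plus(c4, c0))))) = 1 + max(1, 3) = 4

4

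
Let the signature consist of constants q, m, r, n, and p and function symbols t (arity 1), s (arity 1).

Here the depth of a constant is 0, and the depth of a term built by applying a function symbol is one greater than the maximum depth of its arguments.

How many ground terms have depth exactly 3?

40

Count level by level. With function symbols t/1, s/1, the terms of depth ≤ k are the 5 constants together with each function applied to depth-≤(k−1) tuples, so N_k = 5 + N_{k-1} + N_{k-1}.
N_0 = 5
N_1 = 5 + 5 + 5 = 15
N_2 = 5 + 15 + 15 = 35
N_3 = 5 + 35 + 35 = 75
Terms of depth exactly 3: N_3 − N_2 = 75 − 35 = 40.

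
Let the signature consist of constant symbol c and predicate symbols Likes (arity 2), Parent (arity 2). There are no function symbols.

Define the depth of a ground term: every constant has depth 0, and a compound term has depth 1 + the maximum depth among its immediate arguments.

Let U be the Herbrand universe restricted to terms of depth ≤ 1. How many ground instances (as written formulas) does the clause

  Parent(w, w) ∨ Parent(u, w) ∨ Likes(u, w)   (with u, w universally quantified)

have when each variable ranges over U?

1

Ground terms of depth ≤ 1:
  With no function symbols every ground term is a constant, so there is exactly 1 ground term at every depth bound.
  N_0 = 1
  N_1 = 1
  Explicitly: c.
So there is exactly 1 ground term available for substitution.
The body mentions every one of the 2 quantified variables; since ground terms form a free algebra, no two substitutions collapse to the same formula.
Number of ground instances = 1^2 = 1.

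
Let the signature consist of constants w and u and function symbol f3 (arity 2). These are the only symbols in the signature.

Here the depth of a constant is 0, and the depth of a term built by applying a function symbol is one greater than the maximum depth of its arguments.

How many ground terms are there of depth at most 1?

6

Let N_k count ground terms of depth at most k. Each non-constant term of depth ≤ k is some function symbol applied to depth-≤(k−1) arguments, giving N_k = 2 + N_{k-1}^2.
N_0 = 2
N_1 = 2 + 2^2 = 6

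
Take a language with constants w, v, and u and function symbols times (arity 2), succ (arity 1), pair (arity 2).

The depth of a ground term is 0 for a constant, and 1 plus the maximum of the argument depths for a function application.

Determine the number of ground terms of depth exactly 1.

21

Count level by level. With function symbols times/2, succ/1, pair/2, the terms of depth ≤ k are the 3 constants together with each function applied to depth-≤(k−1) tuples, so N_k = 3 + N_{k-1}^2 + N_{k-1} + N_{k-1}^2.
N_0 = 3
N_1 = 3 + 3^2 + 3 + 3^2 = 24
Terms of depth exactly 1: N_1 − N_0 = 24 − 3 = 21.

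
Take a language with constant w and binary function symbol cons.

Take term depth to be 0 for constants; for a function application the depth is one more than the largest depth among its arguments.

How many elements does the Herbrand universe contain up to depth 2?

Let N_k = |{terms of depth ≤ k}|. Then N_0 = 1 and N_k = 1 + N_{k-1}^2 for k ≥ 1 (one summand per function symbol, arity giving the exponent).
N_0 = 1
N_1 = 1 + 1^2 = 2
N_2 = 1 + 2^2 = 5

5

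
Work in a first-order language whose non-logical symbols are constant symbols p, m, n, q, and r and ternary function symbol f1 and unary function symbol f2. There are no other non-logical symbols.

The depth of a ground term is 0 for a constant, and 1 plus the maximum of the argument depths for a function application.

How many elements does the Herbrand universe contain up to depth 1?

Let N_k count ground terms of depth at most k. Each non-constant term of depth ≤ k is some function symbol applied to depth-≤(k−1) arguments, giving N_k = 5 + N_{k-1}^3 + N_{k-1}.
N_0 = 5
N_1 = 5 + 5^3 + 5 = 135

135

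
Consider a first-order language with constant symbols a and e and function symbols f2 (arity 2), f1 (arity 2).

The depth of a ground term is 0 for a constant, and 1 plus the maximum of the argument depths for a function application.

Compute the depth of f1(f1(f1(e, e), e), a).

3

depth(f1(e, e)) = 1 + max(0, 0) = 1
depth(f1(f1(e, e), e)) = 1 + max(1, 0) = 2
depth(f1(f1(f1(e, e), e), a)) = 1 + max(2, 0) = 3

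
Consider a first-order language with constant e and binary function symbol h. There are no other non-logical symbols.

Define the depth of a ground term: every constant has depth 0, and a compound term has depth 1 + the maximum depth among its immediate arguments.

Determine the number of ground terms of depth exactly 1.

1

Count level by level. With function symbols h/2, the terms of depth ≤ k are the 1 constant together with each function applied to depth-≤(k−1) tuples, so N_k = 1 + N_{k-1}^2.
N_0 = 1
N_1 = 1 + 1^2 = 2
Terms of depth exactly 1: N_1 − N_0 = 2 − 1 = 1.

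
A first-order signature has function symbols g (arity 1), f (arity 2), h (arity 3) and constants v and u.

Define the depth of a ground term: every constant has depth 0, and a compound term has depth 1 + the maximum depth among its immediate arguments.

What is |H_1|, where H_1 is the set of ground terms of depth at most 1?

Let N_k count ground terms of depth at most k. Each non-constant term of depth ≤ k is some function symbol applied to depth-≤(k−1) arguments, giving N_k = 2 + N_{k-1} + N_{k-1}^2 + N_{k-1}^3.
N_0 = 2
N_1 = 2 + 2 + 2^2 + 2^3 = 16

16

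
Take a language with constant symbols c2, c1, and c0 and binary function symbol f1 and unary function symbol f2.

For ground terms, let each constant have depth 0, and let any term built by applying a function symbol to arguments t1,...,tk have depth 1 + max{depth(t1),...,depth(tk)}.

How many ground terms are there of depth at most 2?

Count level by level. With function symbols f1/2, f2/1, the terms of depth ≤ k are the 3 constants together with each function applied to depth-≤(k−1) tuples, so N_k = 3 + N_{k-1}^2 + N_{k-1}.
N_0 = 3
N_1 = 3 + 3^2 + 3 = 15
N_2 = 3 + 15^2 + 15 = 243

243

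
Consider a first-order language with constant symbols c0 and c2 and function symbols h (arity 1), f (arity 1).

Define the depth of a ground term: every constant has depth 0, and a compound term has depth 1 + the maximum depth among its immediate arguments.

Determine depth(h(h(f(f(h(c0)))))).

5

depth(h(c0)) = 1 + depth(c0) = 1 + 0 = 1
depth(f(h(c0))) = 1 + depth(h(c0)) = 1 + 1 = 2
depth(f(f(h(c0)))) = 1 + depth(f(h(c0))) = 1 + 2 = 3
depth(h(f(f(h(c0))))) = 1 + depth(f(f(h(c0)))) = 1 + 3 = 4
depth(h(h(f(f(h(c0)))))) = 1 + depth(h(f(f(h(c0))))) = 1 + 4 = 5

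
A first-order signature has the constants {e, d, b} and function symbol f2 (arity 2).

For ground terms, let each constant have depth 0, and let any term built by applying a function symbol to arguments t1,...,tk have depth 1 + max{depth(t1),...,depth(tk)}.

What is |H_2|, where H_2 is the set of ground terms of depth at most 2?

Write N_k for the number of ground terms of depth ≤ k. A term of depth ≤ k is either a constant or a function symbol applied to arguments of depth ≤ k−1, so N_k = 3 + N_{k-1}^2.
N_0 = 3
N_1 = 3 + 3^2 = 12
N_2 = 3 + 12^2 = 147

147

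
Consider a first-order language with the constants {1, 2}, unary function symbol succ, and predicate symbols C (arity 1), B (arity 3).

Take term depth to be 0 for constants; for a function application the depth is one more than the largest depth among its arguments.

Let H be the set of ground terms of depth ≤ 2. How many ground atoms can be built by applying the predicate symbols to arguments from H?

First count ground terms of depth ≤ 2.
Count level by level. With function symbols succ/1, the terms of depth ≤ k are the 2 constants together with each function applied to depth-≤(k−1) tuples, so N_k = 2 + N_{k-1}.
N_0 = 2
N_1 = 2 + 2 = 4
N_2 = 2 + 4 = 6
Explicitly: 1, 2, succ(1), succ(2), succ(succ(1)), succ(succ(2)).
So |H| = 6.
Each predicate of arity r yields |H|^r ground atoms (one per choice of an r-tuple from H):
  C: 6;  B: 6^3 = 216
Total ground atoms: 6 + 216 = 222.

222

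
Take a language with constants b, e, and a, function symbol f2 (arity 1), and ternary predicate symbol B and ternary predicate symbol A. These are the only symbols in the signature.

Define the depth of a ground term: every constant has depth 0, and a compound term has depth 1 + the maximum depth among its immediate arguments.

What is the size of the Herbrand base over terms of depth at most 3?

3456

First count ground terms of depth ≤ 3.
If N_k denotes the number of depth-≤k ground terms, the 3 constants give N_0 = 3, and each function symbol of arity r contributes N_{k-1}^r new terms at level k: N_k = 3 + N_{k-1}.
N_0 = 3
N_1 = 3 + 3 = 6
N_2 = 3 + 6 = 9
N_3 = 3 + 9 = 12
Explicitly: b, e, a, f2(b), f2(e), f2(a), f2(f2(b)), f2(f2(e)), f2(f2(a)), f2(f2(f2(b))), f2(f2(f2(e))), f2(f2(f2(a))).
So |H| = 12.
For each predicate symbol, the number of ground atoms is |H| raised to its arity; summing:
  B: 12^3 = 1728;  A: 12^3 = 1728
Total ground atoms: 1728 + 1728 = 3456.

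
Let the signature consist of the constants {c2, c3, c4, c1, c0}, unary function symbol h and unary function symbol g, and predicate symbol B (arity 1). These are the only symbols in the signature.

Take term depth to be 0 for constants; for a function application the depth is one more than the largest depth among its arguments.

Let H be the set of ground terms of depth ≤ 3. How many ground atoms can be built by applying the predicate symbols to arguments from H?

75

First count ground terms of depth ≤ 3.
Count level by level. With function symbols h/1, g/1, the terms of depth ≤ k are the 5 constants together with each function applied to depth-≤(k−1) tuples, so N_k = 5 + N_{k-1} + N_{k-1}.
N_0 = 5
N_1 = 5 + 5 + 5 = 15
N_2 = 5 + 15 + 15 = 35
N_3 = 5 + 35 + 35 = 75
So |H| = 75.
Each predicate of arity r yields |H|^r ground atoms (one per choice of an r-tuple from H):
  B: 75
Total ground atoms: 75.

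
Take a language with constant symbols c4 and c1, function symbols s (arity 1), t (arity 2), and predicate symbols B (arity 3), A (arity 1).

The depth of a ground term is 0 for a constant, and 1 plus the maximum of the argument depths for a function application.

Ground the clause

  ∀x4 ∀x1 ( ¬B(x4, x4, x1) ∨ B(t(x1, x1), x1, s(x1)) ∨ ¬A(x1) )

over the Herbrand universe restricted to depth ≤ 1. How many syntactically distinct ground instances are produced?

Ground terms of depth ≤ 1:
  Write N_k for the number of ground terms of depth ≤ k. A term of depth ≤ k is either a constant or a function symbol applied to arguments of depth ≤ k−1, so N_k = 2 + N_{k-1} + N_{k-1}^2.
  N_0 = 2
  N_1 = 2 + 2 + 2^2 = 8
So there are 8 ground terms available for substitution.
There are 2 variables to instantiate (x4, x1), each occurring in at least one literal, so different choices give different ground instances.
Number of ground instances = 8^2 = 64.

64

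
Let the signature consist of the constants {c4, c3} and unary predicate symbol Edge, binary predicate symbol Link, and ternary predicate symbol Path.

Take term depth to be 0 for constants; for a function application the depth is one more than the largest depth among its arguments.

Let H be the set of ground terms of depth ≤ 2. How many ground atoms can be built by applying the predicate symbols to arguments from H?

First count ground terms of depth ≤ 2.
With no function symbols every ground term is a constant, so there are exactly 2 ground terms at every depth bound.
N_0 = 2
N_1 = 2
N_2 = 2
So |H| = 2.
For each predicate symbol, the number of ground atoms is |H| raised to its arity; summing:
  Edge: 2;  Link: 2^2 = 4;  Path: 2^3 = 8
Total ground atoms: 2 + 4 + 8 = 14.

14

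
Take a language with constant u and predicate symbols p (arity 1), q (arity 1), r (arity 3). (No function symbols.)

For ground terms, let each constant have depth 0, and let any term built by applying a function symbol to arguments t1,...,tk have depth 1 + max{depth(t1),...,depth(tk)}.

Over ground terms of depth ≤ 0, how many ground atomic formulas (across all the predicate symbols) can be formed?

3

First count ground terms of depth ≤ 0.
With no function symbols every ground term is a constant, so there is exactly 1 ground term at every depth bound.
N_0 = 1
So |H| = 1.
Ground atoms are formed by filling each argument slot of a predicate with a term from H, so an r-ary predicate gives |H|^r atoms:
  p: 1;  q: 1;  r: 1^3 = 1
Total ground atoms: 1 + 1 + 1 = 3.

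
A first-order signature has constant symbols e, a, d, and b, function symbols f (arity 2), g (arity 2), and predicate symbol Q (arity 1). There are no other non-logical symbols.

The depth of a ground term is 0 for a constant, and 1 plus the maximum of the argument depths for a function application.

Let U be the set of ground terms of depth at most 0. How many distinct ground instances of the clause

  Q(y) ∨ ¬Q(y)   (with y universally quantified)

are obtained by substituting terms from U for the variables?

Ground terms of depth ≤ 0:
  Count level by level. With function symbols f/2, g/2, the terms of depth ≤ k are the 4 constants together with each function applied to depth-≤(k−1) tuples, so N_k = 4 + N_{k-1}^2 + N_{k-1}^2.
  N_0 = 4
So there are 4 ground terms available for substitution.
The body mentions the single quantified variable y; since ground terms form a free algebra, no two substitutions collapse to the same formula.
Number of ground instances = 4.

4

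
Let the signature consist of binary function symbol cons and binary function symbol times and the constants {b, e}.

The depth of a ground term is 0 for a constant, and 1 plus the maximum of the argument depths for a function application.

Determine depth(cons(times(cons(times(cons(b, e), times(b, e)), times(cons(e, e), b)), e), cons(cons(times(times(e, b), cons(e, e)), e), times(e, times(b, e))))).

depth(cons(b, e)) = 1 + max(0, 0) = 1
depth(times(b, e)) = 1 + max(0, 0) = 1
depth(times(cons(b, e), times(b, e))) = 1 + max(1, 1) = 2
depth(cons(e, e)) = 1 + max(0, 0) = 1
depth(times(cons(e, e), b)) = 1 + max(1, 0) = 2
depth(cons(times(cons(b, e), times(b, e)), times(cons(e, e), b))) = 1 + max(2, 2) = 3
depth(times(cons(times(cons(b, e), times(b, e)), times(cons(e, e), b)), e)) = 1 + max(3, 0) = 4
depth(times(e, b)) = 1 + max(0, 0) = 1
depth(times(times(e, b), cons(e, e))) = 1 + max(1, 1) = 2
depth(cons(times(times(e, b), cons(e, e)), e)) = 1 + max(2, 0) = 3
depth(times(e, times(b, e))) = 1 + max(0, 1) = 2
depth(cons(cons(times(times(e, b), cons(e, e)), e), times(e, times(b, e)))) = 1 + max(3, 2) = 4
depth(cons(times(cons(times(cons(b, e), times(b, e)), times(cons(e, e), b)), e), cons(cons(times(times(e, b), cons(e, e)), e), times(e, times(b, e))))) = 1 + max(4, 4) = 5

5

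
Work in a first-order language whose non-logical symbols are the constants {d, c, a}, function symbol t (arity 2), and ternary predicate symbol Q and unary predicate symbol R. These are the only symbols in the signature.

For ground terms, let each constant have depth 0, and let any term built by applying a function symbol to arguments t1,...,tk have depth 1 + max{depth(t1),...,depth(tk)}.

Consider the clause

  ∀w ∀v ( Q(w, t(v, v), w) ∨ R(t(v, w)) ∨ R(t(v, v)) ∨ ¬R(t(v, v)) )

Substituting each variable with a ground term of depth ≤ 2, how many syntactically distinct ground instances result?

Ground terms of depth ≤ 2:
  Let N_k count ground terms of depth at most k. Each non-constant term of depth ≤ k is some function symbol applied to depth-≤(k−1) arguments, giving N_k = 3 + N_{k-1}^2.
  N_0 = 3
  N_1 = 3 + 3^2 = 12
  N_2 = 3 + 12^2 = 147
So there are 147 ground terms available for substitution.
The body mentions every one of the 2 quantified variables; since ground terms form a free algebra, no two substitutions collapse to the same formula.
Number of ground instances = 147^2 = 21609.

21609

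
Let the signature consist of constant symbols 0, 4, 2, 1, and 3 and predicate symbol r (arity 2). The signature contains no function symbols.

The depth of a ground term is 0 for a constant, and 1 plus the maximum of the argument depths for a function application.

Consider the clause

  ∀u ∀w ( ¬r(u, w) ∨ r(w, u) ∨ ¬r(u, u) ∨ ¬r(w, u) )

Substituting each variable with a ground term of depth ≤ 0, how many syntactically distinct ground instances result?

25

Ground terms of depth ≤ 0:
  With no function symbols every ground term is a constant, so there are exactly 5 ground terms at every depth bound.
  N_0 = 5
  Explicitly: 0, 4, 2, 1, 3.
So there are 5 ground terms available for substitution.
The clause has 2 distinct variables (u, w), each appearing in the body. In the free term algebra distinct substitutions yield syntactically distinct ground instances.
Number of ground instances = 5^2 = 25.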